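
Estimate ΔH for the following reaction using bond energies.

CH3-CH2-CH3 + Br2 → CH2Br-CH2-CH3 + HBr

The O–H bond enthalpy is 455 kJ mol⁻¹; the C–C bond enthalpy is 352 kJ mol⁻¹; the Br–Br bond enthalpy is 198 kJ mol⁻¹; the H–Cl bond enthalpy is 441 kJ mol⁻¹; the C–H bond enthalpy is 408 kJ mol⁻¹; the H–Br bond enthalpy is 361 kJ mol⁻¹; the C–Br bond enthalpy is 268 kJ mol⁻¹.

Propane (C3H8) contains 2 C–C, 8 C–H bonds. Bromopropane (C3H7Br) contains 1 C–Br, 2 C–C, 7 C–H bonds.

ΔH ≈ −23 kJ

Bonds broken (reactants):
  Br–Br: 1 × 198 = 198
  C–C: 2 × 352 = 704
  C–H: 8 × 408 = 3264
  Σ(broken) = 4166 kJ
Bonds formed (products):
  C–Br: 1 × 268 = 268
  C–C: 2 × 352 = 704
  C–H: 7 × 408 = 2856
  H–Br: 1 × 361 = 361
  Σ(formed) = 4189 kJ
ΔH = Σ(broken) − Σ(formed) = 4166 − 4189 = −23 kJ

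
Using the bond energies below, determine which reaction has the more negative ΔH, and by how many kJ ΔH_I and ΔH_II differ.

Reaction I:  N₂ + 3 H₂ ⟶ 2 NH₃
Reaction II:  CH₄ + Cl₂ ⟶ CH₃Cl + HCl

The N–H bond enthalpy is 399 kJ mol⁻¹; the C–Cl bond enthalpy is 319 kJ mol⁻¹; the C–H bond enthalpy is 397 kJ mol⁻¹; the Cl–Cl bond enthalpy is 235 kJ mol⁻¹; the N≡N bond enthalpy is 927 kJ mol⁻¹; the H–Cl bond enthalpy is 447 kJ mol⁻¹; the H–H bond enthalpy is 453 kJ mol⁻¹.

Reaction I:
  Bonds broken (reactants):
    H–H: 3 × 453 = 1359
    N≡N: 1 × 927 = 927
    Σ(broken) = 2286 kJ
  Bonds formed (products):
    N–H: 6 × 399 = 2394
    Σ(formed) = 2394 kJ
  ΔH_I = 2286 − 2394 = −108 kJ
Reaction II:
  Bonds broken (reactants):
    C–H: 4 × 397 = 1588
    Cl–Cl: 1 × 235 = 235
    Σ(broken) = 1823 kJ
  Bonds formed (products):
    C–Cl: 1 × 319 = 319
    C–H: 3 × 397 = 1191
    H–Cl: 1 × 447 = 447
    Σ(formed) = 1957 kJ
  ΔH_II = 1823 − 1957 = −134 kJ
ΔH_I − ΔH_II = +26 kJ, so reaction II has the more negative ΔH; |ΔH_I − ΔH_II| = 26 kJ.

Reaction II, by 26 kJ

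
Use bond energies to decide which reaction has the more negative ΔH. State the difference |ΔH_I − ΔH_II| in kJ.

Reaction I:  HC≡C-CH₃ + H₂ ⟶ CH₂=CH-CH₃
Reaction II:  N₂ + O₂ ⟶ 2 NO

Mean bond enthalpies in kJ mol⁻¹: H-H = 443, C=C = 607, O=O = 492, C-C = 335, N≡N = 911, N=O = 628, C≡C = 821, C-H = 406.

Reaction I:
  Bonds broken (reactants):
    C≡C: 1 × 821 = 821
    C-C: 1 × 335 = 335
    C-H: 4 × 406 = 1624
    H-H: 1 × 443 = 443
    Σ(broken) = 3223 kJ
  Bonds formed (products):
    C-C: 1 × 335 = 335
    C-H: 6 × 406 = 2436
    C=C: 1 × 607 = 607
    Σ(formed) = 3378 kJ
  ΔH_I = 3223 − 3378 = −155 kJ
Reaction II:
  Bonds broken (reactants):
    N≡N: 1 × 911 = 911
    O=O: 1 × 492 = 492
    Σ(broken) = 1403 kJ
  Bonds formed (products):
    N=O: 2 × 628 = 1256
    Σ(formed) = 1256 kJ
  ΔH_II = 1403 − 1256 = +147 kJ
ΔH_I − ΔH_II = −302 kJ, so reaction I has the more negative ΔH; |ΔH_I − ΔH_II| = 302 kJ.

Reaction I, by 302 kJ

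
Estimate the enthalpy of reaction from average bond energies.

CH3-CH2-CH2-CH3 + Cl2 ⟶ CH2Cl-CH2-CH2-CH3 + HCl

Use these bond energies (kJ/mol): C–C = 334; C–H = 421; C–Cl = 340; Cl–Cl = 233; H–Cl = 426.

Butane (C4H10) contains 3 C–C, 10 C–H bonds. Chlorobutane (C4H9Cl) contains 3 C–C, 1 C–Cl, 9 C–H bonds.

Bonds broken (reactants):
  C–C: 3 × 334 = 1002
  C–H: 10 × 421 = 4210
  Cl–Cl: 1 × 233 = 233
  Σ(broken) = 5445 kJ
Bonds formed (products):
  C–C: 3 × 334 = 1002
  C–Cl: 1 × 340 = 340
  C–H: 9 × 421 = 3789
  H–Cl: 1 × 426 = 426
  Σ(formed) = 5557 kJ
ΔH = Σ(broken) − Σ(formed) = 5445 − 5557 = −112 kJ

ΔH ≈ −112 kJ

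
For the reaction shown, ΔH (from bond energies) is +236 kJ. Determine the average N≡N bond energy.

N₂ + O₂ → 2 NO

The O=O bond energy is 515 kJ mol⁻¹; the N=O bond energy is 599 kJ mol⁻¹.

Let D be the N≡N bond energy.
Σ(broken) = 1×D + 1×515 = 515 + D
Σ(formed) = 2×599 = 1198
ΔH = Σ(broken) − Σ(formed) = (515 + D) − (1198) = −683 + D
Setting this equal to +236 kJ gives D = 919 kJ/mol.

D(N≡N) ≈ 919 kJ/mol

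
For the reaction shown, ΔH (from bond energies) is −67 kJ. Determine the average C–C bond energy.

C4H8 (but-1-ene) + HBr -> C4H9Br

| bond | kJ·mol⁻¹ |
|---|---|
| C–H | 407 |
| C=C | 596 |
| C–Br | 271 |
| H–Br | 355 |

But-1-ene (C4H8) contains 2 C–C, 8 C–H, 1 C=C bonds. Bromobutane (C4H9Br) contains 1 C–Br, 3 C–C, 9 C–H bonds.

Let D be the C–C bond energy.
Σ(broken) = 2×D + 8×407 + 1×596 + 1×355 = 4207 + 2D
Σ(formed) = 1×271 + 3×D + 9×407 = 3934 + 3D
ΔH = Σ(broken) − Σ(formed) = (4207 + 2D) − (3934 + 3D) = +273 − D
Setting this equal to −67 kJ gives D = 340 kJ/mol.

D(C–C) ≈ 340 kJ/mol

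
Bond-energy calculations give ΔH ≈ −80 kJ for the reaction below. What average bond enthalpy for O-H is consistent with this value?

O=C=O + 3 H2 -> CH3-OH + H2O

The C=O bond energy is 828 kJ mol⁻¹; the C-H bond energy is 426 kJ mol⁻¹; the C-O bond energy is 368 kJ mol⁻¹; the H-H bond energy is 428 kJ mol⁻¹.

D(O-H) ≈ 458 kJ/mol

Let D be the O-H bond energy.
Σ(broken) = 2×828 + 3×428 = 2940
Σ(formed) = 3×426 + 1×368 + 3×D = 1646 + 3D
ΔH = Σ(broken) − Σ(formed) = (2940) − (1646 + 3D) = +1294 − 3D
Setting this equal to −80 kJ gives 3D = 1374, so D = 458 kJ/mol.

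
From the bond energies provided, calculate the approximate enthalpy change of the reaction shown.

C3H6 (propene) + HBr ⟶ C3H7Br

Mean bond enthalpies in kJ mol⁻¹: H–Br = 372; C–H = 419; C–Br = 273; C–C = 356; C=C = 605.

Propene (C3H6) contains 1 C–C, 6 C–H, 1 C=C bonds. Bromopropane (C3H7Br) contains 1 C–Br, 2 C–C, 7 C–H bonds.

ΔH ≈ −71 kJ

Bonds broken (reactants):
  C–C: 1 × 356 = 356
  C–H: 6 × 419 = 2514
  C=C: 1 × 605 = 605
  H–Br: 1 × 372 = 372
  Σ(broken) = 3847 kJ
Bonds formed (products):
  C–Br: 1 × 273 = 273
  C–C: 2 × 356 = 712
  C–H: 7 × 419 = 2933
  Σ(formed) = 3918 kJ
ΔH = Σ(broken) − Σ(formed) = 3847 − 3918 = −71 kJ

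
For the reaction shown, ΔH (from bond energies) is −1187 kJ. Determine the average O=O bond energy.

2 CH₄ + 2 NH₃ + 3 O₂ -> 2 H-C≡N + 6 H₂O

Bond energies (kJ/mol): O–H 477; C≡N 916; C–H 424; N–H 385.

Let D be the O=O bond energy.
Σ(broken) = 8×424 + 6×385 + 3×D = 5702 + 3D
Σ(formed) = 2×916 + 2×424 + 12×477 = 8404
ΔH = Σ(broken) − Σ(formed) = (5702 + 3D) − (8404) = −2702 + 3D
Setting this equal to −1187 kJ gives 3D = 1515, so D = 505 kJ/mol.

D(O=O) ≈ 505 kJ/mol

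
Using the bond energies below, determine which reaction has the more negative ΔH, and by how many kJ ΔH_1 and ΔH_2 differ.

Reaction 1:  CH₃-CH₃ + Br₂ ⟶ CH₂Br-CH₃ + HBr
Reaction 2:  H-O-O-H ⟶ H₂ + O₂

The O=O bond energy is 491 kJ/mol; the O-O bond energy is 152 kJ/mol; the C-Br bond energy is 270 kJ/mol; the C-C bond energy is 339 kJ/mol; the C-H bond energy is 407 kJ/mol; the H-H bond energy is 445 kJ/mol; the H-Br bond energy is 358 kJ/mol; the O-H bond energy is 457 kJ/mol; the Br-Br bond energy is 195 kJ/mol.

Reaction 1, by 156 kJ

Reaction 1:
  Bonds broken (reactants):
    Br-Br: 1 × 195 = 195
    C-C: 1 × 339 = 339
    C-H: 6 × 407 = 2442
    Σ(broken) = 2976 kJ
  Bonds formed (products):
    C-Br: 1 × 270 = 270
    C-C: 1 × 339 = 339
    C-H: 5 × 407 = 2035
    H-Br: 1 × 358 = 358
    Σ(formed) = 3002 kJ
  ΔH_1 = 2976 − 3002 = −26 kJ
Reaction 2:
  Bonds broken (reactants):
    O-H: 2 × 457 = 914
    O-O: 1 × 152 = 152
    Σ(broken) = 1066 kJ
  Bonds formed (products):
    H-H: 1 × 445 = 445
    O=O: 1 × 491 = 491
    Σ(formed) = 936 kJ
  ΔH_2 = 1066 − 936 = +130 kJ
ΔH_1 − ΔH_2 = −156 kJ, so reaction 1 has the more negative ΔH; |ΔH_1 − ΔH_2| = 156 kJ.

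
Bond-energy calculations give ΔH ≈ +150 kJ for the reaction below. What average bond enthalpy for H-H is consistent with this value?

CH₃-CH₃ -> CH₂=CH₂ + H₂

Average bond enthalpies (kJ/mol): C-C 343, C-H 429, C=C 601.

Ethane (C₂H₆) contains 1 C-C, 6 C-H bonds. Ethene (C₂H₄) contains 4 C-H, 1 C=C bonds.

Let D be the H-H bond energy.
Σ(broken) = 1×343 + 6×429 = 2917
Σ(formed) = 4×429 + 1×601 + 1×D = 2317 + D
ΔH = Σ(broken) − Σ(formed) = (2917) − (2317 + D) = +600 − D
Setting this equal to +150 kJ gives D = 450 kJ/mol.

D(H-H) ≈ 450 kJ/mol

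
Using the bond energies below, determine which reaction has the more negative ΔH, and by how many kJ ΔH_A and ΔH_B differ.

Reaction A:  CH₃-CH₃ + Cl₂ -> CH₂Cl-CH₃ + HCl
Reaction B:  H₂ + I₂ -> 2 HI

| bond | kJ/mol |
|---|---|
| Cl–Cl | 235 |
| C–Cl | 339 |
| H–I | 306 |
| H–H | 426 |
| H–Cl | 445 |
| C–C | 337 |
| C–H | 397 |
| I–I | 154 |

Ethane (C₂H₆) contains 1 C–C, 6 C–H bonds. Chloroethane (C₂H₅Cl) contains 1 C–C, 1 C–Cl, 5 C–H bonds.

Reaction A, by 120 kJ

Reaction A:
  Bonds broken (reactants):
    C–C: 1 × 337 = 337
    C–H: 6 × 397 = 2382
    Cl–Cl: 1 × 235 = 235
    Σ(broken) = 2954 kJ
  Bonds formed (products):
    C–C: 1 × 337 = 337
    C–Cl: 1 × 339 = 339
    C–H: 5 × 397 = 1985
    H–Cl: 1 × 445 = 445
    Σ(formed) = 3106 kJ
  ΔH_A = 2954 − 3106 = −152 kJ
Reaction B:
  Bonds broken (reactants):
    H–H: 1 × 426 = 426
    I–I: 1 × 154 = 154
    Σ(broken) = 580 kJ
  Bonds formed (products):
    H–I: 2 × 306 = 612
    Σ(formed) = 612 kJ
  ΔH_B = 580 − 612 = −32 kJ
ΔH_A − ΔH_B = −120 kJ, so reaction A has the more negative ΔH; |ΔH_A − ΔH_B| = 120 kJ.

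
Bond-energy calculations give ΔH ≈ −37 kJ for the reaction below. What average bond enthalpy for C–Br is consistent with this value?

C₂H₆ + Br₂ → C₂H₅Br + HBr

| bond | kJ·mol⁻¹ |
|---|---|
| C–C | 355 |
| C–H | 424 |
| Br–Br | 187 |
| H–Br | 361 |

D(C–Br) ≈ 287 kJ/mol

Let D be the C–Br bond energy.
Σ(broken) = 1×187 + 1×355 + 6×424 = 3086
Σ(formed) = 1×D + 1×355 + 5×424 + 1×361 = 2836 + D
ΔH = Σ(broken) − Σ(formed) = (3086) − (2836 + D) = +250 − D
Setting this equal to −37 kJ gives D = 287 kJ/mol.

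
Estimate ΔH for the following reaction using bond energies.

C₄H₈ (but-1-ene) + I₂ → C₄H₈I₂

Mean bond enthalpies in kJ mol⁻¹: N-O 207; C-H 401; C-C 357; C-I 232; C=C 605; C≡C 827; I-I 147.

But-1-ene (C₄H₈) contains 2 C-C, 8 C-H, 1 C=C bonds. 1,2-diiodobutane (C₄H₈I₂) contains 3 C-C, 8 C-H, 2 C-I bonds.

Bonds broken (reactants):
  C-C: 2 × 357 = 714
  C-H: 8 × 401 = 3208
  C=C: 1 × 605 = 605
  I-I: 1 × 147 = 147
  Σ(broken) = 4674 kJ
Bonds formed (products):
  C-C: 3 × 357 = 1071
  C-H: 8 × 401 = 3208
  C-I: 2 × 232 = 464
  Σ(formed) = 4743 kJ
ΔH = Σ(broken) − Σ(formed) = 4674 − 4743 = −69 kJ

ΔH ≈ −69 kJ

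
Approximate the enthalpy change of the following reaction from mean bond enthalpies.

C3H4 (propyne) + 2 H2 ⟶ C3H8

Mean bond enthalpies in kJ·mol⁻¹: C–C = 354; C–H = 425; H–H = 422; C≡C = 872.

Bonds broken (reactants):
  C≡C: 1 × 872 = 872
  C–C: 1 × 354 = 354
  C–H: 4 × 425 = 1700
  H–H: 2 × 422 = 844
  Σ(broken) = 3770 kJ
Bonds formed (products):
  C–C: 2 × 354 = 708
  C–H: 8 × 425 = 3400
  Σ(formed) = 4108 kJ
ΔH = Σ(broken) − Σ(formed) = 3770 − 4108 = −338 kJ

ΔH ≈ −338 kJ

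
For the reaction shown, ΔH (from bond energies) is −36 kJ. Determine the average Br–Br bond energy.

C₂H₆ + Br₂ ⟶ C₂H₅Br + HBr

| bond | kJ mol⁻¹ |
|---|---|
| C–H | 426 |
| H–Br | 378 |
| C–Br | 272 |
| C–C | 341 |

D(Br–Br) ≈ 188 kJ/mol

Let D be the Br–Br bond energy.
Σ(broken) = 1×D + 1×341 + 6×426 = 2897 + D
Σ(formed) = 1×272 + 1×341 + 5×426 + 1×378 = 3121
ΔH = Σ(broken) − Σ(formed) = (2897 + D) − (3121) = −224 + D
Setting this equal to −36 kJ gives D = 188 kJ/mol.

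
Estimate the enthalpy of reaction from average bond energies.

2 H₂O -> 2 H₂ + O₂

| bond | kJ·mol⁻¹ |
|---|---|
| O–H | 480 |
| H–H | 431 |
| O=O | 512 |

Bonds broken (reactants):
  O–H: 4 × 480 = 1920
  Σ(broken) = 1920 kJ
Bonds formed (products):
  H–H: 2 × 431 = 862
  O=O: 1 × 512 = 512
  Σ(formed) = 1374 kJ
ΔH = Σ(broken) − Σ(formed) = 1920 − 1374 = +546 kJ

ΔH ≈ +546 kJ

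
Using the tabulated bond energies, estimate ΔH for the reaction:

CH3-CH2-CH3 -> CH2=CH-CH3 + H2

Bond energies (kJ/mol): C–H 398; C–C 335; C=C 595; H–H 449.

ΔH ≈ +87 kJ

Bonds broken (reactants):
  C–C: 2 × 335 = 670
  C–H: 8 × 398 = 3184
  Σ(broken) = 3854 kJ
Bonds formed (products):
  C–C: 1 × 335 = 335
  C–H: 6 × 398 = 2388
  C=C: 1 × 595 = 595
  H–H: 1 × 449 = 449
  Σ(formed) = 3767 kJ
ΔH = Σ(broken) − Σ(formed) = 3854 − 3767 = +87 kJ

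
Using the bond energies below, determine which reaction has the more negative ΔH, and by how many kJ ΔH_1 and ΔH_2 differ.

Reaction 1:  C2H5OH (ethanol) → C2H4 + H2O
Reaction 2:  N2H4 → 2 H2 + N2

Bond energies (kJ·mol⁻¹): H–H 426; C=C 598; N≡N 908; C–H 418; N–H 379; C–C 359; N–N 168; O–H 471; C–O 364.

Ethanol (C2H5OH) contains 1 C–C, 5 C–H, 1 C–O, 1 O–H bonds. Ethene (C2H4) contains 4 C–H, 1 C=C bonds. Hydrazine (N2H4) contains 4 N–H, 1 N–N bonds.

Reaction 2, by 148 kJ

Reaction 1:
  Bonds broken (reactants):
    C–C: 1 × 359 = 359
    C–H: 5 × 418 = 2090
    C–O: 1 × 364 = 364
    O–H: 1 × 471 = 471
    Σ(broken) = 3284 kJ
  Bonds formed (products):
    C–H: 4 × 418 = 1672
    C=C: 1 × 598 = 598
    O–H: 2 × 471 = 942
    Σ(formed) = 3212 kJ
  ΔH_1 = 3284 − 3212 = +72 kJ
Reaction 2:
  Bonds broken (reactants):
    N–H: 4 × 379 = 1516
    N–N: 1 × 168 = 168
    Σ(broken) = 1684 kJ
  Bonds formed (products):
    H–H: 2 × 426 = 852
    N≡N: 1 × 908 = 908
    Σ(formed) = 1760 kJ
  ΔH_2 = 1684 − 1760 = −76 kJ
ΔH_1 − ΔH_2 = +148 kJ, so reaction 2 has the more negative ΔH; |ΔH_1 − ΔH_2| = 148 kJ.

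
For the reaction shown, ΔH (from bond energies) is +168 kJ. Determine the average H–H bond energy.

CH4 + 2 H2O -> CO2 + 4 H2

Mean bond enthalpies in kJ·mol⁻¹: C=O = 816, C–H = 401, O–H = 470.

Let D be the H–H bond energy.
Σ(broken) = 4×401 + 4×470 = 3484
Σ(formed) = 2×816 + 4×D = 1632 + 4D
ΔH = Σ(broken) − Σ(formed) = (3484) − (1632 + 4D) = +1852 − 4D
Setting this equal to +168 kJ gives 4D = 1684, so D = 421 kJ/mol.

D(H–H) ≈ 421 kJ/mol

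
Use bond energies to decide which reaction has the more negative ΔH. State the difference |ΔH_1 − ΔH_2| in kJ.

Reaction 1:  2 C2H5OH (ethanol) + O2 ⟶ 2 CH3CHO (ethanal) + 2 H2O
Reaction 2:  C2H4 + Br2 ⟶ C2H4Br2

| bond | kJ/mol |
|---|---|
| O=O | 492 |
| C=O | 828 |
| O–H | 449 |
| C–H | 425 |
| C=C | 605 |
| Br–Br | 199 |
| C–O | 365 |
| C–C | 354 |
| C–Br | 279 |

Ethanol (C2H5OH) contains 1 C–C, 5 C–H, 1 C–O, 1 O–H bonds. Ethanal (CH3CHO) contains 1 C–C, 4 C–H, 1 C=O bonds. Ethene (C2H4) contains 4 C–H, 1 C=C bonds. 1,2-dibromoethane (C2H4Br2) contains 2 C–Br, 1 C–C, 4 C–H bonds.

Reaction 1, by 374 kJ

Reaction 1:
  Bonds broken (reactants):
    C–C: 2 × 354 = 708
    C–H: 10 × 425 = 4250
    C–O: 2 × 365 = 730
    O–H: 2 × 449 = 898
    O=O: 1 × 492 = 492
    Σ(broken) = 7078 kJ
  Bonds formed (products):
    C–C: 2 × 354 = 708
    C–H: 8 × 425 = 3400
    C=O: 2 × 828 = 1656
    O–H: 4 × 449 = 1796
    Σ(formed) = 7560 kJ
  ΔH_1 = 7078 − 7560 = −482 kJ
Reaction 2:
  Bonds broken (reactants):
    Br–Br: 1 × 199 = 199
    C–H: 4 × 425 = 1700
    C=C: 1 × 605 = 605
    Σ(broken) = 2504 kJ
  Bonds formed (products):
    C–Br: 2 × 279 = 558
    C–C: 1 × 354 = 354
    C–H: 4 × 425 = 1700
    Σ(formed) = 2612 kJ
  ΔH_2 = 2504 − 2612 = −108 kJ
ΔH_1 − ΔH_2 = −374 kJ, so reaction 1 has the more negative ΔH; |ΔH_1 − ΔH_2| = 374 kJ.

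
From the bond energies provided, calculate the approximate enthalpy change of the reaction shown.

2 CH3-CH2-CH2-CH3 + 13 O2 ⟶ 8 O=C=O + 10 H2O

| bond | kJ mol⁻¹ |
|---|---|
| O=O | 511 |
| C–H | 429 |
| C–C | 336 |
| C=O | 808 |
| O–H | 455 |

Bonds broken (reactants):
  C–C: 6 × 336 = 2016
  C–H: 20 × 429 = 8580
  O=O: 13 × 511 = 6643
  Σ(broken) = 17239 kJ
Bonds formed (products):
  C=O: 16 × 808 = 12928
  O–H: 20 × 455 = 9100
  Σ(formed) = 22028 kJ
ΔH = Σ(broken) − Σ(formed) = 17239 − 22028 = −4789 kJ

ΔH ≈ −4789 kJ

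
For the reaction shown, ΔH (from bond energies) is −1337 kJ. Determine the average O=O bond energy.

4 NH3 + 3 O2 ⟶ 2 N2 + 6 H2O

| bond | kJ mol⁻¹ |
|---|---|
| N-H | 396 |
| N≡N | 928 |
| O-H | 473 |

D(O=O) ≈ 481 kJ/mol

Let D be the O=O bond energy.
Σ(broken) = 12×396 + 3×D = 4752 + 3D
Σ(formed) = 2×928 + 12×473 = 7532
ΔH = Σ(broken) − Σ(formed) = (4752 + 3D) − (7532) = −2780 + 3D
Setting this equal to −1337 kJ gives 3D = 1443, so D = 481 kJ/mol.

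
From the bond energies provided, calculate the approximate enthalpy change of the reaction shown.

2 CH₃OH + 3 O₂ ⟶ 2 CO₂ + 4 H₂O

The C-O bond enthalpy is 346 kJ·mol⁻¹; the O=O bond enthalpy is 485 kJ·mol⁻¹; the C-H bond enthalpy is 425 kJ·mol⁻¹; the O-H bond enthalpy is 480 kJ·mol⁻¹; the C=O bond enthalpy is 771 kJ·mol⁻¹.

Bonds broken (reactants):
  C-H: 6 × 425 = 2550
  C-O: 2 × 346 = 692
  O-H: 2 × 480 = 960
  O=O: 3 × 485 = 1455
  Σ(broken) = 5657 kJ
Bonds formed (products):
  C=O: 4 × 771 = 3084
  O-H: 8 × 480 = 3840
  Σ(formed) = 6924 kJ
ΔH = Σ(broken) − Σ(formed) = 5657 − 6924 = −1267 kJ

ΔH ≈ −1267 kJ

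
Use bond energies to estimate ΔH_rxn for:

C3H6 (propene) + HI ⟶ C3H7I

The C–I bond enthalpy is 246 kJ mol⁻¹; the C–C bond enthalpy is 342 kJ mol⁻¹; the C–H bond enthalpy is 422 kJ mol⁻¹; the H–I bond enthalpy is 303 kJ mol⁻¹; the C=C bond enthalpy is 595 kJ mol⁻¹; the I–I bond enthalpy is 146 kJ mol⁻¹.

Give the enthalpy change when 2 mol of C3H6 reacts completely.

ΔH = −224 kJ

Bonds broken (reactants):
  C–C: 1 × 342 = 342
  C–H: 6 × 422 = 2532
  C=C: 1 × 595 = 595
  H–I: 1 × 303 = 303
  Σ(broken) = 3772 kJ
Bonds formed (products):
  C–C: 2 × 342 = 684
  C–H: 7 × 422 = 2954
  C–I: 1 × 246 = 246
  Σ(formed) = 3884 kJ
ΔH = Σ(broken) − Σ(formed) = 3772 − 3884 = −112 kJ
For 2× the reaction as written: 2 × (−112) = −224 kJ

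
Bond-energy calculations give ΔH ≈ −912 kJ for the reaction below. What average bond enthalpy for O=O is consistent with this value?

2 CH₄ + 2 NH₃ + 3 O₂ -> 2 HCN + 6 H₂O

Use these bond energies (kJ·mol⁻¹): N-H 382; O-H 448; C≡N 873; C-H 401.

D(O=O) ≈ 504 kJ/mol

Let D be the O=O bond energy.
Σ(broken) = 8×401 + 6×382 + 3×D = 5500 + 3D
Σ(formed) = 2×873 + 2×401 + 12×448 = 7924
ΔH = Σ(broken) − Σ(formed) = (5500 + 3D) − (7924) = −2424 + 3D
Setting this equal to −912 kJ gives 3D = 1512, so D = 504 kJ/mol.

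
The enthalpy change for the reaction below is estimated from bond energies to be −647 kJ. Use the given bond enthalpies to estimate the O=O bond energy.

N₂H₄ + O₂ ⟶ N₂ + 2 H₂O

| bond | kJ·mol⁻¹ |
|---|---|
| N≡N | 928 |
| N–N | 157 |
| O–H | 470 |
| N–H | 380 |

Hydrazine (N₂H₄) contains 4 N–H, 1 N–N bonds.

D(O=O) ≈ 484 kJ/mol

Let D be the O=O bond energy.
Σ(broken) = 4×380 + 1×157 + 1×D = 1677 + D
Σ(formed) = 1×928 + 4×470 = 2808
ΔH = Σ(broken) − Σ(formed) = (1677 + D) − (2808) = −1131 + D
Setting this equal to −647 kJ gives D = 484 kJ/mol.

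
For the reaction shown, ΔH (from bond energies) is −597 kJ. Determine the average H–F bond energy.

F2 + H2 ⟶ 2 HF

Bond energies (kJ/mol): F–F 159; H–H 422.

Let D be the H–F bond energy.
Σ(broken) = 1×159 + 1×422 = 581
Σ(formed) = 2×D = 2D
ΔH = Σ(broken) − Σ(formed) = (581) − (2D) = +581 − 2D
Setting this equal to −597 kJ gives 2D = 1178, so D = 589 kJ/mol.

D(H–F) ≈ 589 kJ/mol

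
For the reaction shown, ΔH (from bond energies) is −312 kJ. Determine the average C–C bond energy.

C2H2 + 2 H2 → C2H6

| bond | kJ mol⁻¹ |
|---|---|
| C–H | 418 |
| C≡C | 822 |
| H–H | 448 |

Let D be the C–C bond energy.
Σ(broken) = 1×822 + 2×418 + 2×448 = 2554
Σ(formed) = 1×D + 6×418 = 2508 + D
ΔH = Σ(broken) − Σ(formed) = (2554) − (2508 + D) = +46 − D
Setting this equal to −312 kJ gives D = 358 kJ/mol.

D(C–C) ≈ 358 kJ/mol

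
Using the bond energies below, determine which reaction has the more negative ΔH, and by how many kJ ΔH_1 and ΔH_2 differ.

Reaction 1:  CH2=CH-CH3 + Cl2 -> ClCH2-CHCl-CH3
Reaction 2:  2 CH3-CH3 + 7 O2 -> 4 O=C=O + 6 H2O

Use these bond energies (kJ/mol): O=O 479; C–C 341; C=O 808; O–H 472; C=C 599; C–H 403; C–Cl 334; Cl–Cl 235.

Reaction 1:
  Bonds broken (reactants):
    C–C: 1 × 341 = 341
    C–H: 6 × 403 = 2418
    C=C: 1 × 599 = 599
    Cl–Cl: 1 × 235 = 235
    Σ(broken) = 3593 kJ
  Bonds formed (products):
    C–C: 2 × 341 = 682
    C–Cl: 2 × 334 = 668
    C–H: 6 × 403 = 2418
    Σ(formed) = 3768 kJ
  ΔH_1 = 3593 − 3768 = −175 kJ
Reaction 2:
  Bonds broken (reactants):
    C–C: 2 × 341 = 682
    C–H: 12 × 403 = 4836
    O=O: 7 × 479 = 3353
    Σ(broken) = 8871 kJ
  Bonds formed (products):
    C=O: 8 × 808 = 6464
    O–H: 12 × 472 = 5664
    Σ(formed) = 12128 kJ
  ΔH_2 = 8871 − 12128 = −3257 kJ
ΔH_1 − ΔH_2 = +3082 kJ, so reaction 2 has the more negative ΔH; |ΔH_1 − ΔH_2| = 3082 kJ.

Reaction 2, by 3082 kJ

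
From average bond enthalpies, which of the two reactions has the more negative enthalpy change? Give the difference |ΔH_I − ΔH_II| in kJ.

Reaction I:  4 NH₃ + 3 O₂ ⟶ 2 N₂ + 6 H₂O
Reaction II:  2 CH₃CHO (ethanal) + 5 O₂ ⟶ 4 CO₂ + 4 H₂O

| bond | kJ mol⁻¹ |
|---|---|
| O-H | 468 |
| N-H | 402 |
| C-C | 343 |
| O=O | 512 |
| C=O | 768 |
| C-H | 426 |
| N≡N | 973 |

Reaction I:
  Bonds broken (reactants):
    N-H: 12 × 402 = 4824
    O=O: 3 × 512 = 1536
    Σ(broken) = 6360 kJ
  Bonds formed (products):
    N≡N: 2 × 973 = 1946
    O-H: 12 × 468 = 5616
    Σ(formed) = 7562 kJ
  ΔH_I = 6360 − 7562 = −1202 kJ
Reaction II:
  Bonds broken (reactants):
    C-C: 2 × 343 = 686
    C-H: 8 × 426 = 3408
    C=O: 2 × 768 = 1536
    O=O: 5 × 512 = 2560
    Σ(broken) = 8190 kJ
  Bonds formed (products):
    C=O: 8 × 768 = 6144
    O-H: 8 × 468 = 3744
    Σ(formed) = 9888 kJ
  ΔH_II = 8190 − 9888 = −1698 kJ
ΔH_I − ΔH_II = +496 kJ, so reaction II has the more negative ΔH; |ΔH_I − ΔH_II| = 496 kJ.

Reaction II, by 496 kJ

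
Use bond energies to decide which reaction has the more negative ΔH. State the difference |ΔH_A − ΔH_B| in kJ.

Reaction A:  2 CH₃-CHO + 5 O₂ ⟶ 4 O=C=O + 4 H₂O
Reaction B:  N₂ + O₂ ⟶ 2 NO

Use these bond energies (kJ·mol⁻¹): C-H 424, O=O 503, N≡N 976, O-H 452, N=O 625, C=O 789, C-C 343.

Reaction A:
  Bonds broken (reactants):
    C-C: 2 × 343 = 686
    C-H: 8 × 424 = 3392
    C=O: 2 × 789 = 1578
    O=O: 5 × 503 = 2515
    Σ(broken) = 8171 kJ
  Bonds formed (products):
    C=O: 8 × 789 = 6312
    O-H: 8 × 452 = 3616
    Σ(formed) = 9928 kJ
  ΔH_A = 8171 − 9928 = −1757 kJ
Reaction B:
  Bonds broken (reactants):
    N≡N: 1 × 976 = 976
    O=O: 1 × 503 = 503
    Σ(broken) = 1479 kJ
  Bonds formed (products):
    N=O: 2 × 625 = 1250
    Σ(formed) = 1250 kJ
  ΔH_B = 1479 − 1250 = +229 kJ
ΔH_A − ΔH_B = −1986 kJ, so reaction A has the more negative ΔH; |ΔH_A − ΔH_B| = 1986 kJ.

Reaction A, by 1986 kJ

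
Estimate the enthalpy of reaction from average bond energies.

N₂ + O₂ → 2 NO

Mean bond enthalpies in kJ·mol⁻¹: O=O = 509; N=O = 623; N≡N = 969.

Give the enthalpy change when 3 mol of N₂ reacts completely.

Bonds broken (reactants):
  N≡N: 1 × 969 = 969
  O=O: 1 × 509 = 509
  Σ(broken) = 1478 kJ
Bonds formed (products):
  N=O: 2 × 623 = 1246
  Σ(formed) = 1246 kJ
ΔH = Σ(broken) − Σ(formed) = 1478 − 1246 = +232 kJ
For 3× the reaction as written: 3 × (+232) = +696 kJ

ΔH = +696 kJ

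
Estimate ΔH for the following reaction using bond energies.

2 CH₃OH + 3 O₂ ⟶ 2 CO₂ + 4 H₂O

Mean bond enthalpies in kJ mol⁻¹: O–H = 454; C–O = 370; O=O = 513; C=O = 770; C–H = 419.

Bonds broken (reactants):
  C–H: 6 × 419 = 2514
  C–O: 2 × 370 = 740
  O–H: 2 × 454 = 908
  O=O: 3 × 513 = 1539
  Σ(broken) = 5701 kJ
Bonds formed (products):
  C=O: 4 × 770 = 3080
  O–H: 8 × 454 = 3632
  Σ(formed) = 6712 kJ
ΔH = Σ(broken) − Σ(formed) = 5701 − 6712 = −1011 kJ

ΔH ≈ −1011 kJ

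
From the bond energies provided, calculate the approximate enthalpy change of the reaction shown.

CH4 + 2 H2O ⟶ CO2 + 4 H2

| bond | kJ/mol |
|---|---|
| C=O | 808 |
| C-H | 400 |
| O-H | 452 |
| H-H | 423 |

Bonds broken (reactants):
  C-H: 4 × 400 = 1600
  O-H: 4 × 452 = 1808
  Σ(broken) = 3408 kJ
Bonds formed (products):
  C=O: 2 × 808 = 1616
  H-H: 4 × 423 = 1692
  Σ(formed) = 3308 kJ
ΔH = Σ(broken) − Σ(formed) = 3408 − 3308 = +100 kJ

ΔH ≈ +100 kJ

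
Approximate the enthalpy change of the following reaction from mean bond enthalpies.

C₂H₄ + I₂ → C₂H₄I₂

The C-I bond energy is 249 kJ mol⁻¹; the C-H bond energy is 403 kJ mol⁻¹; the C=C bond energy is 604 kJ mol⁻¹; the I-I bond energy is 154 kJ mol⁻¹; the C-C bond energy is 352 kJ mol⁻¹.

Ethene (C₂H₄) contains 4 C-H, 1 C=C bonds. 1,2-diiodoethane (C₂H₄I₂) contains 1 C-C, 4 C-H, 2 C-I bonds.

ΔH ≈ −92 kJ

Bonds broken (reactants):
  C-H: 4 × 403 = 1612
  C=C: 1 × 604 = 604
  I-I: 1 × 154 = 154
  Σ(broken) = 2370 kJ
Bonds formed (products):
  C-C: 1 × 352 = 352
  C-H: 4 × 403 = 1612
  C-I: 2 × 249 = 498
  Σ(formed) = 2462 kJ
ΔH = Σ(broken) − Σ(formed) = 2370 − 2462 = −92 kJ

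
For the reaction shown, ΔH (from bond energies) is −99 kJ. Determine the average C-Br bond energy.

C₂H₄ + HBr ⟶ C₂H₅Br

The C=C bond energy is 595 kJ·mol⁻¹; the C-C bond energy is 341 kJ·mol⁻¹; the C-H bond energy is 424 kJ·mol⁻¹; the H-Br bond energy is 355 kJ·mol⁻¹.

D(C-Br) ≈ 284 kJ/mol

Let D be the C-Br bond energy.
Σ(broken) = 4×424 + 1×595 + 1×355 = 2646
Σ(formed) = 1×D + 1×341 + 5×424 = 2461 + D
ΔH = Σ(broken) − Σ(formed) = (2646) − (2461 + D) = +185 − D
Setting this equal to −99 kJ gives D = 284 kJ/mol.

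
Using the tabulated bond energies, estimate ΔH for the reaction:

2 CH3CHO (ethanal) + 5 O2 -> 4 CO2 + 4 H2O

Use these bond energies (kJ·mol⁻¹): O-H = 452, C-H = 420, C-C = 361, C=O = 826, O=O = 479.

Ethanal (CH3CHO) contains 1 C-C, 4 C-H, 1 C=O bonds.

Bonds broken (reactants):
  C-C: 2 × 361 = 722
  C-H: 8 × 420 = 3360
  C=O: 2 × 826 = 1652
  O=O: 5 × 479 = 2395
  Σ(broken) = 8129 kJ
Bonds formed (products):
  C=O: 8 × 826 = 6608
  O-H: 8 × 452 = 3616
  Σ(formed) = 10224 kJ
ΔH = Σ(broken) − Σ(formed) = 8129 − 10224 = −2095 kJ

ΔH ≈ −2095 kJ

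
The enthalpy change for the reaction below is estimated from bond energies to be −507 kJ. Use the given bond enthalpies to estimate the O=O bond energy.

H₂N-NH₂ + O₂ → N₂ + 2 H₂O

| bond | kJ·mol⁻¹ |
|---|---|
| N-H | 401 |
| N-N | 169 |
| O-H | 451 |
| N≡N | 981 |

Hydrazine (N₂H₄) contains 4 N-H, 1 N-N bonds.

Let D be the O=O bond energy.
Σ(broken) = 4×401 + 1×169 + 1×D = 1773 + D
Σ(formed) = 1×981 + 4×451 = 2785
ΔH = Σ(broken) − Σ(formed) = (1773 + D) − (2785) = −1012 + D
Setting this equal to −507 kJ gives D = 505 kJ/mol.

D(O=O) ≈ 505 kJ/mol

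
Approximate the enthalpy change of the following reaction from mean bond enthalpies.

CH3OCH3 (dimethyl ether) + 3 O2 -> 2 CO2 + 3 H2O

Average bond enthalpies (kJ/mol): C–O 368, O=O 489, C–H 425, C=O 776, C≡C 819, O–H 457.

Bonds broken (reactants):
  C–H: 6 × 425 = 2550
  C–O: 2 × 368 = 736
  O=O: 3 × 489 = 1467
  Σ(broken) = 4753 kJ
Bonds formed (products):
  C=O: 4 × 776 = 3104
  O–H: 6 × 457 = 2742
  Σ(formed) = 5846 kJ
ΔH = Σ(broken) − Σ(formed) = 4753 − 5846 = −1093 kJ

ΔH ≈ −1093 kJ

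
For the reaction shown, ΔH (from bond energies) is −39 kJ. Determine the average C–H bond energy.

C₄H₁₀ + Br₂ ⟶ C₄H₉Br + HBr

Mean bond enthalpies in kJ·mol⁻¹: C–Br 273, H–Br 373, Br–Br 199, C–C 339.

Let D be the C–H bond energy.
Σ(broken) = 1×199 + 3×339 + 10×D = 1216 + 10D
Σ(formed) = 1×273 + 3×339 + 9×D + 1×373 = 1663 + 9D
ΔH = Σ(broken) − Σ(formed) = (1216 + 10D) − (1663 + 9D) = −447 + D
Setting this equal to −39 kJ gives D = 408 kJ/mol.

D(C–H) ≈ 408 kJ/mol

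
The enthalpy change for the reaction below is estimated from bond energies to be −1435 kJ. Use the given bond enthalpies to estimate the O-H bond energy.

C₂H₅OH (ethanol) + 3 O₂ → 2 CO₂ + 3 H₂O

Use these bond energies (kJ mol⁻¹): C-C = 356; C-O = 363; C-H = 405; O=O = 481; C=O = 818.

Let D be the O-H bond energy.
Σ(broken) = 1×356 + 5×405 + 1×363 + 1×D + 3×481 = 4187 + D
Σ(formed) = 4×818 + 6×D = 3272 + 6D
ΔH = Σ(broken) − Σ(formed) = (4187 + D) − (3272 + 6D) = +915 − 5D
Setting this equal to −1435 kJ gives 5D = 2350, so D = 470 kJ/mol.

D(O-H) ≈ 470 kJ/mol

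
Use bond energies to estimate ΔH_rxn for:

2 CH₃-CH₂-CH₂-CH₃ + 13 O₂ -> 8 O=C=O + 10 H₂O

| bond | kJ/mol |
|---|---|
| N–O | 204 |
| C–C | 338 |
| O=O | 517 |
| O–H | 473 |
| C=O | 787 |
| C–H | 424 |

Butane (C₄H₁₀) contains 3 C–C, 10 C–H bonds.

Bonds broken (reactants):
  C–C: 6 × 338 = 2028
  C–H: 20 × 424 = 8480
  O=O: 13 × 517 = 6721
  Σ(broken) = 17229 kJ
Bonds formed (products):
  C=O: 16 × 787 = 12592
  O–H: 20 × 473 = 9460
  Σ(formed) = 22052 kJ
ΔH = Σ(broken) − Σ(formed) = 17229 − 22052 = −4823 kJ

ΔH ≈ −4823 kJ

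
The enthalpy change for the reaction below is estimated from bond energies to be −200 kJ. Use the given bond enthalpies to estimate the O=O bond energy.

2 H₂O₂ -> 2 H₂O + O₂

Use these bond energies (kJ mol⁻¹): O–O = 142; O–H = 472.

D(O=O) ≈ 484 kJ/mol

Let D be the O=O bond energy.
Σ(broken) = 4×472 + 2×142 = 2172
Σ(formed) = 4×472 + 1×D = 1888 + D
ΔH = Σ(broken) − Σ(formed) = (2172) − (1888 + D) = +284 − D
Setting this equal to −200 kJ gives D = 484 kJ/mol.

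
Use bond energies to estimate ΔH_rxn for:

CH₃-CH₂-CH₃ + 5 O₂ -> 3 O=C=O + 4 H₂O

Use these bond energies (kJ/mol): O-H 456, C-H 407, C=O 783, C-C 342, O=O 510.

ΔH ≈ −1856 kJ

Bonds broken (reactants):
  C-C: 2 × 342 = 684
  C-H: 8 × 407 = 3256
  O=O: 5 × 510 = 2550
  Σ(broken) = 6490 kJ
Bonds formed (products):
  C=O: 6 × 783 = 4698
  O-H: 8 × 456 = 3648
  Σ(formed) = 8346 kJ
ΔH = Σ(broken) − Σ(formed) = 6490 − 8346 = −1856 kJ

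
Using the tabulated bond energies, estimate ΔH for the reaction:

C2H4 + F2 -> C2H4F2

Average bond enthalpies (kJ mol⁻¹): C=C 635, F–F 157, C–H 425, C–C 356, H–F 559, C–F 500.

ΔH ≈ −564 kJ

Bonds broken (reactants):
  C–H: 4 × 425 = 1700
  C=C: 1 × 635 = 635
  F–F: 1 × 157 = 157
  Σ(broken) = 2492 kJ
Bonds formed (products):
  C–C: 1 × 356 = 356
  C–F: 2 × 500 = 1000
  C–H: 4 × 425 = 1700
  Σ(formed) = 3056 kJ
ΔH = Σ(broken) − Σ(formed) = 2492 − 3056 = −564 kJ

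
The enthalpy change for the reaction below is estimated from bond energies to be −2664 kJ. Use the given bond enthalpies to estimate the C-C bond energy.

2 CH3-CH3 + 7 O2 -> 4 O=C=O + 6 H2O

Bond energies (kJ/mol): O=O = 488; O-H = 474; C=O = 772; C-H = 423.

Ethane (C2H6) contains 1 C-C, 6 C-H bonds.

D(C-C) ≈ 354 kJ/mol

Let D be the C-C bond energy.
Σ(broken) = 2×D + 12×423 + 7×488 = 8492 + 2D
Σ(formed) = 8×772 + 12×474 = 11864
ΔH = Σ(broken) − Σ(formed) = (8492 + 2D) − (11864) = −3372 + 2D
Setting this equal to −2664 kJ gives 2D = 708, so D = 354 kJ/mol.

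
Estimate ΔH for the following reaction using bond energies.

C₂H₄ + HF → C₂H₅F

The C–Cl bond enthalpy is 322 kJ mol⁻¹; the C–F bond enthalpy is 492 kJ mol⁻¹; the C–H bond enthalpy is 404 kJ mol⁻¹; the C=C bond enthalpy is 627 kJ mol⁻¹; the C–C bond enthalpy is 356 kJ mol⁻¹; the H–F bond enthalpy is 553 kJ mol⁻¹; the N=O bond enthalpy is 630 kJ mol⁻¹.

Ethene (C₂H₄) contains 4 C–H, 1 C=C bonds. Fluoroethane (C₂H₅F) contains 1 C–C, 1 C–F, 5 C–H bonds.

Bonds broken (reactants):
  C–H: 4 × 404 = 1616
  C=C: 1 × 627 = 627
  H–F: 1 × 553 = 553
  Σ(broken) = 2796 kJ
Bonds formed (products):
  C–C: 1 × 356 = 356
  C–F: 1 × 492 = 492
  C–H: 5 × 404 = 2020
  Σ(formed) = 2868 kJ
ΔH = Σ(broken) − Σ(formed) = 2796 − 2868 = −72 kJ

ΔH ≈ −72 kJ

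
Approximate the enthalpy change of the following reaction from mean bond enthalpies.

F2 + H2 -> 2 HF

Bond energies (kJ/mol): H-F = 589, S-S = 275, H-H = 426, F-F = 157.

ΔH ≈ −595 kJ

Bonds broken (reactants):
  F-F: 1 × 157 = 157
  H-H: 1 × 426 = 426
  Σ(broken) = 583 kJ
Bonds formed (products):
  H-F: 2 × 589 = 1178
  Σ(formed) = 1178 kJ
ΔH = Σ(broken) − Σ(formed) = 583 − 1178 = −595 kJ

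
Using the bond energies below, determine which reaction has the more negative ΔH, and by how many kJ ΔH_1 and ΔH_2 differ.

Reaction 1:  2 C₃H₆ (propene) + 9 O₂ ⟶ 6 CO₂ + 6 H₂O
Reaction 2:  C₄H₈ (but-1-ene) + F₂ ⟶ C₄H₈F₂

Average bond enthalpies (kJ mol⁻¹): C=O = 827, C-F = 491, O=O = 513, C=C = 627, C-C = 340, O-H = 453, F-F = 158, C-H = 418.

Reaction 1:
  Bonds broken (reactants):
    C-C: 2 × 340 = 680
    C-H: 12 × 418 = 5016
    C=C: 2 × 627 = 1254
    O=O: 9 × 513 = 4617
    Σ(broken) = 11567 kJ
  Bonds formed (products):
    C=O: 12 × 827 = 9924
    O-H: 12 × 453 = 5436
    Σ(formed) = 15360 kJ
  ΔH_1 = 11567 − 15360 = −3793 kJ
Reaction 2:
  Bonds broken (reactants):
    C-C: 2 × 340 = 680
    C-H: 8 × 418 = 3344
    C=C: 1 × 627 = 627
    F-F: 1 × 158 = 158
    Σ(broken) = 4809 kJ
  Bonds formed (products):
    C-C: 3 × 340 = 1020
    C-F: 2 × 491 = 982
    C-H: 8 × 418 = 3344
    Σ(formed) = 5346 kJ
  ΔH_2 = 4809 − 5346 = −537 kJ
ΔH_1 − ΔH_2 = −3256 kJ, so reaction 1 has the more negative ΔH; |ΔH_1 − ΔH_2| = 3256 kJ.

Reaction 1, by 3256 kJ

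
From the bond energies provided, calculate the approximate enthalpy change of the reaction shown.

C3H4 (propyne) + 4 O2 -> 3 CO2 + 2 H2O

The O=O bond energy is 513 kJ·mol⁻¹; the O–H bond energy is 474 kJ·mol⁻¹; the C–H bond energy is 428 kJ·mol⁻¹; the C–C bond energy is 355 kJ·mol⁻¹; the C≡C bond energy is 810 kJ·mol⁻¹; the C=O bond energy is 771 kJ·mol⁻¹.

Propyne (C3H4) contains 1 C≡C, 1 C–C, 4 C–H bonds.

Bonds broken (reactants):
  C≡C: 1 × 810 = 810
  C–C: 1 × 355 = 355
  C–H: 4 × 428 = 1712
  O=O: 4 × 513 = 2052
  Σ(broken) = 4929 kJ
Bonds formed (products):
  C=O: 6 × 771 = 4626
  O–H: 4 × 474 = 1896
  Σ(formed) = 6522 kJ
ΔH = Σ(broken) − Σ(formed) = 4929 − 6522 = −1593 kJ

ΔH ≈ −1593 kJ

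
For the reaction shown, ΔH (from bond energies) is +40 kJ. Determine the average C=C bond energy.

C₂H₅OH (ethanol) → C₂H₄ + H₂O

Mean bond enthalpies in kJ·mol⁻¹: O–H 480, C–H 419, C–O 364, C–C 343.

D(C=C) ≈ 606 kJ/mol

Let D be the C=C bond energy.
Σ(broken) = 1×343 + 5×419 + 1×364 + 1×480 = 3282
Σ(formed) = 4×419 + 1×D + 2×480 = 2636 + D
ΔH = Σ(broken) − Σ(formed) = (3282) − (2636 + D) = +646 − D
Setting this equal to +40 kJ gives D = 606 kJ/mol.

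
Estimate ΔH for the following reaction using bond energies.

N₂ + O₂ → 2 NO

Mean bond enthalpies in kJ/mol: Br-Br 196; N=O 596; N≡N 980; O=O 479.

Bonds broken (reactants):
  N≡N: 1 × 980 = 980
  O=O: 1 × 479 = 479
  Σ(broken) = 1459 kJ
Bonds formed (products):
  N=O: 2 × 596 = 1192
  Σ(formed) = 1192 kJ
ΔH = Σ(broken) − Σ(formed) = 1459 − 1192 = +267 kJ

ΔH ≈ +267 kJ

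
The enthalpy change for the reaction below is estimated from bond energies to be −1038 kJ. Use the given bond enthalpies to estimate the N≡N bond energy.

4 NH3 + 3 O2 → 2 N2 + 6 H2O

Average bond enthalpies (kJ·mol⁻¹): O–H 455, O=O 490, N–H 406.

Let D be the N≡N bond energy.
Σ(broken) = 12×406 + 3×490 = 6342
Σ(formed) = 2×D + 12×455 = 5460 + 2D
ΔH = Σ(broken) − Σ(formed) = (6342) − (5460 + 2D) = +882 − 2D
Setting this equal to −1038 kJ gives 2D = 1920, so D = 960 kJ/mol.

D(N≡N) ≈ 960 kJ/mol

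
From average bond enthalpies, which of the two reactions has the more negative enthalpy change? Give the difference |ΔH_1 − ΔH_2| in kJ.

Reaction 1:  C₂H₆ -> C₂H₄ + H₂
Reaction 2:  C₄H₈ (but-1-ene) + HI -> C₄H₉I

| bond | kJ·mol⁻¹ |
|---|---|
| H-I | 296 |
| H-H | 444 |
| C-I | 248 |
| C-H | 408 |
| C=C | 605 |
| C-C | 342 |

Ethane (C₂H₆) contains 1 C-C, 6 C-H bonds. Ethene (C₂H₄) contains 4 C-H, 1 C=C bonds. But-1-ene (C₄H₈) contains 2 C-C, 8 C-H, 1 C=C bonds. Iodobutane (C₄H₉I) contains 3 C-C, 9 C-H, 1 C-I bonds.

Reaction 1:
  Bonds broken (reactants):
    C-C: 1 × 342 = 342
    C-H: 6 × 408 = 2448
    Σ(broken) = 2790 kJ
  Bonds formed (products):
    C-H: 4 × 408 = 1632
    C=C: 1 × 605 = 605
    H-H: 1 × 444 = 444
    Σ(formed) = 2681 kJ
  ΔH_1 = 2790 − 2681 = +109 kJ
Reaction 2:
  Bonds broken (reactants):
    C-C: 2 × 342 = 684
    C-H: 8 × 408 = 3264
    C=C: 1 × 605 = 605
    H-I: 1 × 296 = 296
    Σ(broken) = 4849 kJ
  Bonds formed (products):
    C-C: 3 × 342 = 1026
    C-H: 9 × 408 = 3672
    C-I: 1 × 248 = 248
    Σ(formed) = 4946 kJ
  ΔH_2 = 4849 − 4946 = −97 kJ
ΔH_1 − ΔH_2 = +206 kJ, so reaction 2 has the more negative ΔH; |ΔH_1 − ΔH_2| = 206 kJ.

Reaction 2, by 206 kJ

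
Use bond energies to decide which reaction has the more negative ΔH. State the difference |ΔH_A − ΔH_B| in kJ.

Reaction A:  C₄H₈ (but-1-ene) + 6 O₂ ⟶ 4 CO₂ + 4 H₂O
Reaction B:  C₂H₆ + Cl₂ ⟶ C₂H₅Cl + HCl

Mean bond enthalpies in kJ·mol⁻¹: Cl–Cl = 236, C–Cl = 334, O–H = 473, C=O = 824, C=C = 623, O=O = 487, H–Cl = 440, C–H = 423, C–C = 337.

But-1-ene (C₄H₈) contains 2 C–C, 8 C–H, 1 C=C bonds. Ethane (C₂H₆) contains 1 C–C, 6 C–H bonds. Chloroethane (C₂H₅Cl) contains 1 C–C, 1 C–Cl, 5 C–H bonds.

Reaction A:
  Bonds broken (reactants):
    C–C: 2 × 337 = 674
    C–H: 8 × 423 = 3384
    C=C: 1 × 623 = 623
    O=O: 6 × 487 = 2922
    Σ(broken) = 7603 kJ
  Bonds formed (products):
    C=O: 8 × 824 = 6592
    O–H: 8 × 473 = 3784
    Σ(formed) = 10376 kJ
  ΔH_A = 7603 − 10376 = −2773 kJ
Reaction B:
  Bonds broken (reactants):
    C–C: 1 × 337 = 337
    C–H: 6 × 423 = 2538
    Cl–Cl: 1 × 236 = 236
    Σ(broken) = 3111 kJ
  Bonds formed (products):
    C–C: 1 × 337 = 337
    C–Cl: 1 × 334 = 334
    C–H: 5 × 423 = 2115
    H–Cl: 1 × 440 = 440
    Σ(formed) = 3226 kJ
  ΔH_B = 3111 − 3226 = −115 kJ
ΔH_A − ΔH_B = −2658 kJ, so reaction A has the more negative ΔH; |ΔH_A − ΔH_B| = 2658 kJ.

Reaction A, by 2658 kJ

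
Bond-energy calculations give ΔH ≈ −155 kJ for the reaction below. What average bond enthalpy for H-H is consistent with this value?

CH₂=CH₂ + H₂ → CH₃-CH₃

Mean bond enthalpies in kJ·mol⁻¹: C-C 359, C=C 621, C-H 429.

Let D be the H-H bond energy.
Σ(broken) = 4×429 + 1×621 + 1×D = 2337 + D
Σ(formed) = 1×359 + 6×429 = 2933
ΔH = Σ(broken) − Σ(formed) = (2337 + D) − (2933) = −596 + D
Setting this equal to −155 kJ gives D = 441 kJ/mol.

D(H-H) ≈ 441 kJ/mol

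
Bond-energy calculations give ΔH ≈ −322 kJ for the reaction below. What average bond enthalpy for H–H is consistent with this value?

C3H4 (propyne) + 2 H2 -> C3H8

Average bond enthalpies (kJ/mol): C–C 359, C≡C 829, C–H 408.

D(H–H) ≈ 420 kJ/mol

Let D be the H–H bond energy.
Σ(broken) = 1×829 + 1×359 + 4×408 + 2×D = 2820 + 2D
Σ(formed) = 2×359 + 8×408 = 3982
ΔH = Σ(broken) − Σ(formed) = (2820 + 2D) − (3982) = −1162 + 2D
Setting this equal to −322 kJ gives 2D = 840, so D = 420 kJ/mol.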